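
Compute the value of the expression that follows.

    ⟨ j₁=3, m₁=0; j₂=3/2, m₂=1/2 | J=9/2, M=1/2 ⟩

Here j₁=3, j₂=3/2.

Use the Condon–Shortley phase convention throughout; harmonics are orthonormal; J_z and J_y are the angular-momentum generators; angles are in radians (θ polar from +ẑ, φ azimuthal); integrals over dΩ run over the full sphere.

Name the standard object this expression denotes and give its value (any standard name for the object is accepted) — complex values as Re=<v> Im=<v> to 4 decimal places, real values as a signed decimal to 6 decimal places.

This is a Clebsch–Gordan (vector-coupling) coefficient.
j₁+j₂−J=0  J+j₁−j₂=6  J−j₁+j₂=3  j₁+j₂+J+1=10
(j₁±m₁, j₂±m₂, J±M) = (3,3,2,1,5,4)
P² = 17280/7
sum k=0..0:
  [0] +1/72 = 1/72
S = 1/72
C² = P²·S² = 10/21 ; C = +0.690066

Clebsch–Gordan coefficient, +√(10/21) ≈ +0.690066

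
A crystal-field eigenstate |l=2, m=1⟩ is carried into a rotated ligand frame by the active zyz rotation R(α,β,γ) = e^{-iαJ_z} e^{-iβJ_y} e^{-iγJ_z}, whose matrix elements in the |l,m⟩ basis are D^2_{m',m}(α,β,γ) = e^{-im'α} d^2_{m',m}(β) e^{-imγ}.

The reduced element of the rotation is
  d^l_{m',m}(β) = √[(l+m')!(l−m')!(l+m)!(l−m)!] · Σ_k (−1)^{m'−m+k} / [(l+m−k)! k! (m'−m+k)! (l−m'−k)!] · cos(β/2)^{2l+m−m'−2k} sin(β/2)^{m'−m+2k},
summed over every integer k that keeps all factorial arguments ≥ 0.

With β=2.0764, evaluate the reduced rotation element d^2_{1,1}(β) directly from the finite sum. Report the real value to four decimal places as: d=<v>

d^2_{1,1}(β=2.0764) via the finite sum:
c=cos(2.076400/2)=0.507772, s=sin(2.076400/2)=0.861492; N=√[6·1·6·1]=6.000000
The bounds max(0,m−m')=0 and min(l+m,l−m')=1 give 2 terms
  k=0: (−1)^0·6.0000/(6)·0.5078^4·0.8615^0 = +0.066477
  k=1: (−1)^1·6.0000/(2)·0.5078^2·0.8615^2 = -0.574064
d^2_{1,1}(2.0764) = +0.066477 -0.574064 = -0.507587

d=-0.5076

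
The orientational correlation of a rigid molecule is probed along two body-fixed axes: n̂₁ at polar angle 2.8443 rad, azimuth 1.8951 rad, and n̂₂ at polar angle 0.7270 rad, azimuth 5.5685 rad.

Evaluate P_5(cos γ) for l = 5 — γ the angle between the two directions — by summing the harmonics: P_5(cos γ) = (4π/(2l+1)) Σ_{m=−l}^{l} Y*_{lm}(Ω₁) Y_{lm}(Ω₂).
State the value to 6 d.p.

Expand P_5 via completeness: Σ_{m} conj(Y_{5,m}) at Ω₁ times Y_{5,m} at Ω₂ —
  [-5]  conj(Y_{5,-5})(Ω₁) = (-0.001000, -0.000051) ; Y_{5,-5}(Ω₂) = (-0.054667, -0.025193) ; Δ = (0.000053, 0.000028)
  [-4]  conj(Y_{5,-4})(Ω₁) = (-0.002792, -0.009949) ; Y_{5,-4}(Ω₂) = (-0.205483, 0.059722) ; Δ = (0.001168, 0.001878)
  [-3]  conj(Y_{5,-3})(Ω₁) = (0.051948, -0.035378) ; Y_{5,-3}(Ω₂) = (-0.221690, 0.343398) ; Δ = (0.000633, 0.025682)
  [-2]  conj(Y_{5,-2})(Ω₁) = (0.193096, 0.146369) ; Y_{5,-2}(Ω₂) = (0.053204, 0.373687) ; Δ = (-0.044423, 0.079945)
  [-1]  conj(Y_{5,-1})(Ω₁) = (-0.171960, 0.511524) ; Y_{5,-1}(Ω₂) = (-0.043547, -0.037786) ; Δ = (0.026817, -0.015778)
  [+0]  conj(Y_{5,0})(Ω₁) = (-0.409099, -0.000000) ; Y_{5,0}(Ω₂) = (-0.388324, 0.000000) ; Δ = (0.158863, 0.000000)
  [+1]  conj(Y_{5,1})(Ω₁) = (0.171960, 0.511524) ; Y_{5,1}(Ω₂) = (0.043547, -0.037786) ; Δ = (0.026817, 0.015778)
  [+2]  conj(Y_{5,2})(Ω₁) = (0.193096, -0.146369) ; Y_{5,2}(Ω₂) = (0.053204, -0.373687) ; Δ = (-0.044423, -0.079945)
  [+3]  conj(Y_{5,3})(Ω₁) = (-0.051948, -0.035378) ; Y_{5,3}(Ω₂) = (0.221690, 0.343398) ; Δ = (0.000633, -0.025682)
  [+4]  conj(Y_{5,4})(Ω₁) = (-0.002792, 0.009949) ; Y_{5,4}(Ω₂) = (-0.205483, -0.059722) ; Δ = (0.001168, -0.001878)
  [+5]  conj(Y_{5,5})(Ω₁) = (0.001000, -0.000051) ; Y_{5,5}(Ω₂) = (0.054667, -0.025193) ; Δ = (0.000053, -0.000028)
Accumulated sum (0.127359, -0.000000); after 4π/(2l+1) scaling, (0.145495, -0.000000) ⇒ P_5 = 0.145495

0.145495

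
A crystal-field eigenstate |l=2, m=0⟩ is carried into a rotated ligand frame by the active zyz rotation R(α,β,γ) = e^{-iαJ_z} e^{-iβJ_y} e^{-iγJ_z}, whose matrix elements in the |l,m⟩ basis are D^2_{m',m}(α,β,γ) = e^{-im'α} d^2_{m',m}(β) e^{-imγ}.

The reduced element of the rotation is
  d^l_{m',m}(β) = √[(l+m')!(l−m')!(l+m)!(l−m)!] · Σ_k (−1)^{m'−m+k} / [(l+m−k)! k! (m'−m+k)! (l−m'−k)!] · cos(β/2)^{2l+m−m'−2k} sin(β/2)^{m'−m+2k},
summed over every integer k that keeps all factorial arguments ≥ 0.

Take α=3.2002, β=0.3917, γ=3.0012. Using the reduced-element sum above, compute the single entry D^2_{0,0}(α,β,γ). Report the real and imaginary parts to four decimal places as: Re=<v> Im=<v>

Re=0.7814 Im=0.0000

First d^2_{0,0}(β=0.3917), then the phase factors e^{-i(0)α} and e^{-i(0)γ}:
With c≡cos(β/2)=0.980883 and s≡sin(β/2)=0.194600, N=[2·2·2·2]^{1/2}=4.000000
The bounds max(0,m−m')=0 and min(l+m,l−m')=2 give 3 terms
  k=0: (−1)^0·4.0000/(4)·0.9809^4·0.1946^0 = +0.925695
  k=1: (−1)^1·4.0000/(1)·0.9809^2·0.1946^2 = -0.145741
  k=2: (−1)^2·4.0000/(4)·0.9809^0·0.1946^4 = +0.001434
d^2_{0,0}(0.3917) = +0.925695 -0.145741 +0.001434 = +0.781389
Attach z-rotation phases: D = e^{-i(0)(3.2002)}·(+0.781389)·e^{-i(0)(3.0012)} = +0.781389+0.000000i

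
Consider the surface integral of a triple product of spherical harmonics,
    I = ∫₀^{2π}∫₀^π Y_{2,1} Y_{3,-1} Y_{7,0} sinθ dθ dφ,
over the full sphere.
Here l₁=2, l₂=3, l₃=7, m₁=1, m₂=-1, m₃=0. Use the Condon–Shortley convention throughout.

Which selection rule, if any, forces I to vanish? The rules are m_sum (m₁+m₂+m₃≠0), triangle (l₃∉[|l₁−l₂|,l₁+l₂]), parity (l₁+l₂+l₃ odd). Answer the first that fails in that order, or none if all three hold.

m₁+m₂+m₃ = 1 − 1 + 0 = 0  ✓
triangle: need |l₁−l₂| ≤ l₃ ≤ l₁+l₂ = [1,5]; l₃=7 is outside  ✗
parity: l₁+l₂+l₃ = 12 is even

triangle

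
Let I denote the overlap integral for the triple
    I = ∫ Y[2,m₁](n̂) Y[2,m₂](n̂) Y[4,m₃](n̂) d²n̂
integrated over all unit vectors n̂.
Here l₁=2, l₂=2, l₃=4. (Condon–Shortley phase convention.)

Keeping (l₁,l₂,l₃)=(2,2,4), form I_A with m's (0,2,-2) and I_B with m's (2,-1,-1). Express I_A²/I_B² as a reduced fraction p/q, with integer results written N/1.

3/1

l's match ⇒ only the (l;m) 3-j factors differ between A and B.
A: triangle coeff Δ(2,2,4) = 1/630; Σ_t [0,0]: t=0:+1/96 = 1/96; (3j)²=1/42 [(2 2 4; 0 2 -2)], sign=+1
B: triangle coeff Δ(2,2,4) = 1/630; Σ_t [0,0]: t=0:+1/144 = 1/144; (3j)²=1/126 [(2 2 4; 2 -1 -1)], sign=-1
I_A²/I_B² = (1/42)/(1/126) = 3/1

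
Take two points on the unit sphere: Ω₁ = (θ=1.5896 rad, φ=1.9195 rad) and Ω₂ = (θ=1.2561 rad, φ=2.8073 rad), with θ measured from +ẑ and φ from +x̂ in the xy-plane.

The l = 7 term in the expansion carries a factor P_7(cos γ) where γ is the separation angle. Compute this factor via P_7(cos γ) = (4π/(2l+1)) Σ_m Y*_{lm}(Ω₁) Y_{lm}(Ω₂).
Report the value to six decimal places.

0.323481

Addition theorem: P_7(cos γ) = (4π/15) Σ_m Y*_{lm}(Ω₁) Y_{lm}(Ω₂), m = −7…7:
  m=-7: Y*=(0.321991, 0.381764)  Y=(0.244498, -0.252524)  product (0.175131, 0.012030)
  m=-6: Y*=(-0.017505, 0.030472)  Y=(-0.180392, 0.388243)  product (-0.008673, -0.012293)
  m=-5: Y*=(0.359490, 0.062717)  Y=(0.007038, -0.069675)  product (0.006900, -0.024606)
  m=-4: Y*=(0.007231, 0.040665)  Y=(-0.075431, -0.316976)  product (0.012344, -0.005359)
  m=-3: Y*=(0.284869, -0.164882)  Y=(0.102874, 0.161235)  product (0.055890, 0.028969)
  m=-2: Y*=(0.033725, 0.028257)  Y=(0.198392, 0.156721)  product (0.002262, 0.010891)
  m=-1: Y*=(0.108063, -0.297236)  Y=(-0.216168, -0.075081)  product (-0.045677, 0.056139)
  m=+0: Y*=(0.044794, -0.000000)  Y=(-0.228362, 0.000000)  product (-0.010229, 0.000000)
  m=+1: Y*=(-0.108063, -0.297236)  Y=(0.216168, -0.075081)  product (-0.045677, -0.056139)
  m=+2: Y*=(0.033725, -0.028257)  Y=(0.198392, -0.156721)  product (0.002262, -0.010891)
  m=+3: Y*=(-0.284869, -0.164882)  Y=(-0.102874, 0.161235)  product (0.055890, -0.028969)
  m=+4: Y*=(0.007231, -0.040665)  Y=(-0.075431, 0.316976)  product (0.012344, 0.005359)
  m=+5: Y*=(-0.359490, 0.062717)  Y=(-0.007038, -0.069675)  product (0.006900, 0.024606)
  m=+6: Y*=(-0.017505, -0.030472)  Y=(-0.180392, -0.388243)  product (-0.008673, 0.012293)
  m=+7: Y*=(-0.321991, 0.381764)  Y=(-0.244498, -0.252524)  product (0.175131, -0.012030)
Total Σ_m = (0.386127, 0.000000). Multiply by 0.837758: (0.323481, 0.000000). P_7(cos γ) = 0.323481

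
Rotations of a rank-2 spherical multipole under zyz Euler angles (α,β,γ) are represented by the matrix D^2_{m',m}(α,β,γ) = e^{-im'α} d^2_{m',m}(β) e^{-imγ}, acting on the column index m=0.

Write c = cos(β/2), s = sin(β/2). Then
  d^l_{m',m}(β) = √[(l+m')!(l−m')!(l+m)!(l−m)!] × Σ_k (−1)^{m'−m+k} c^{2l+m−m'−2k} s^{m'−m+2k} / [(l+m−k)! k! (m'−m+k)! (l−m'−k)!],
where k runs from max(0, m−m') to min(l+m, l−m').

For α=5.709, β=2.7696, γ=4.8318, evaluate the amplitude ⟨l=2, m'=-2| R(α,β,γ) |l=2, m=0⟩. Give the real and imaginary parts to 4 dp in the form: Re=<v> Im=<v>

Re=0.0332 Im=-0.0738

Split into d^2_{-2,0}(β=2.7696) × two z-phases.
c=cos(2.769600/2)=0.184926, s=sin(2.769600/2)=0.982752; N=√[1·24·2·2]=9.797959
Admissible k: 2..2 (factorial args all ≥0)
  k=2: (−1)^0·9.7980/(4)·0.1849^2·0.9828^2 = +0.080902
d^2_{-2,0}(2.7696) = +0.080902
D = (+0.409974-0.912097i)·(+0.080902)·(+1.000000+0.000000i) = +0.033168-0.073790i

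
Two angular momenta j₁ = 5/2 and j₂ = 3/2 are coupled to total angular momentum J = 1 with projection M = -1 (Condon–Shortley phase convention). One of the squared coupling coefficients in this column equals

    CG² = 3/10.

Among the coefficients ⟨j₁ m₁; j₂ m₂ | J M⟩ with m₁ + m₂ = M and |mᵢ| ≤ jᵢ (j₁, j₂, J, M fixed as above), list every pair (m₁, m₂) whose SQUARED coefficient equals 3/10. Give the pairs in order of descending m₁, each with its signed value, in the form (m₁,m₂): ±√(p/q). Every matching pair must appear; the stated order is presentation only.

Admissible pairs with m₁+m₂ = M = -1: (-5/2,3/2), (-3/2,1/2), (-1/2,-1/2), (1/2,-3/2)
  (m₁,m₂)=(1/2,-3/2): CG² = 1/20, CG = +√(1/20)
  (m₁,m₂)=(-1/2,-1/2): CG² = 3/20, CG = −√(3/20)
  (m₁,m₂)=(-3/2,1/2): CG² = 3/10, CG = +√(3/10)   ← matches the target
  (m₁,m₂)=(-5/2,3/2): CG² = 1/2, CG = −√(1/2)
Pairs with CG² = 3/10: (-3/2,1/2): +√(3/10)

(-3/2,1/2): +√(3/10)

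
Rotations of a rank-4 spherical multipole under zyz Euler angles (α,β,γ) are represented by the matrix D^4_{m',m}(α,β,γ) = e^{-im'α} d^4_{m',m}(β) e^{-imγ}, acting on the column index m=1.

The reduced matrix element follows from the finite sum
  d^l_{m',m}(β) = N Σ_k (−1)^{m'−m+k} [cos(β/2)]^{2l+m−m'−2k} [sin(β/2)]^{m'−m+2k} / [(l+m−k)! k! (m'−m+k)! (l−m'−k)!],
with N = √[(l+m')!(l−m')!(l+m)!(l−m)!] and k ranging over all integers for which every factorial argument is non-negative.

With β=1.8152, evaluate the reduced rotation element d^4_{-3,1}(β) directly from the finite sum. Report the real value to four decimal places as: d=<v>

d=0.0124

d^4_{-3,1}(β=1.8152) via the finite sum:
With c≡cos(β/2)=0.615639 and s≡sin(β/2)=0.788028, N=[1·5040·120·6]^{1/2}=1904.940944
k∈{4,5} keeps every argument non-negative
  k=4: (−1)^0·1904.9409/(144)·0.6156^4·0.7880^4 = +0.732809
  k=5: (−1)^1·1904.9409/(240)·0.6156^2·0.7880^6 = -0.720400
d^4_{-3,1}(1.8152) = +0.732809 -0.720400 = +0.012409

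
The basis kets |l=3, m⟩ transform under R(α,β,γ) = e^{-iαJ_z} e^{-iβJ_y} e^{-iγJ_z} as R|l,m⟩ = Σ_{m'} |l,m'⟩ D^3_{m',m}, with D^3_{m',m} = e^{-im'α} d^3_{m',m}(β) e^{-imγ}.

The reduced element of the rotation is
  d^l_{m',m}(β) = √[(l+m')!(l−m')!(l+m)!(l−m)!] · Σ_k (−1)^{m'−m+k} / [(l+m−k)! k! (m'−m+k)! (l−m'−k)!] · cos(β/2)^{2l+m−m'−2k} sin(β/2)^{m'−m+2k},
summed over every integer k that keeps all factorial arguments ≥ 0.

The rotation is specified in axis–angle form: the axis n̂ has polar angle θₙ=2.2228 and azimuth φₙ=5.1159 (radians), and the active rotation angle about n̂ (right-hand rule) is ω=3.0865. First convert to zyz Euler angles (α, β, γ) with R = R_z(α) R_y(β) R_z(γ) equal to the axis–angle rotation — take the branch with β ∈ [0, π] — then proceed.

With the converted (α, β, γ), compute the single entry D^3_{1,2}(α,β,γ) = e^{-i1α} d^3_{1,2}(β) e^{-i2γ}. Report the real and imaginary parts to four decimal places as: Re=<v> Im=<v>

Re=0.1328 Im=-0.4850

Axis–angle → zyz. n̂ = (sinθₙcosφₙ, sinθₙsinφₙ, cosθₙ) = (+0.312105, -0.731032, -0.606780), ω = 3.0865.
R = I cosω + sinω [n̂]ₓ + (1−cosω) n̂n̂ᵀ gives
  R = [-0.803811, -0.422560, -0.418726; -0.489384, +0.069522, +0.869293; -0.338217, +0.903665, -0.262677]
β = atan2(√(R₁₃²+R₂₃²), R₃₃) = 1.836592; α = atan2(R₂₃, R₁₃) mod 2π = 2.019685; γ = atan2(R₃₂, −R₃₁) mod 2π = 1.212663
First d^3_{1,2}(β=1.8366), then the phase factors e^{-i(1)α} and e^{-i(2)γ}:
c=cos(1.836592/2)=0.607175, s=sin(1.836592/2)=0.794568; N=√[24·2·120·1]=75.894664
Admissible k: 1..2 (factorial args all ≥0)
  k=1: (−1)^0·75.8947/(24)·0.6072^5·0.7946^1 = +0.207348
  k=2: (−1)^1·75.8947/(12)·0.6072^3·0.7946^3 = -0.710175
d^3_{1,2}(1.8366) = +0.207348 -0.710175 = -0.502826
D = (-0.433965-0.900930i)·(-0.502826)·(-0.754262-0.656573i) = +0.132848-0.484959i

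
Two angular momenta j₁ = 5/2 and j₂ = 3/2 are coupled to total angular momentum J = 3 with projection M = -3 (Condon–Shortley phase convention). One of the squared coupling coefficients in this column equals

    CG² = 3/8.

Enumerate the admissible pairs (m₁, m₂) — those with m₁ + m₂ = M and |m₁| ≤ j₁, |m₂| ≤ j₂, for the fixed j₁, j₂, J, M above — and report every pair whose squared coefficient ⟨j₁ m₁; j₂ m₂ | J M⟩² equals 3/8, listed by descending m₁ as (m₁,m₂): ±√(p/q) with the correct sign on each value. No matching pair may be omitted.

(-3/2,-3/2): +√(3/8)

Admissible pairs with m₁+m₂ = M = -3: (-5/2,-1/2), (-3/2,-3/2)
  (m₁,m₂)=(-3/2,-3/2): CG² = 3/8, CG = +√(3/8)   ← matches the target
  (m₁,m₂)=(-5/2,-1/2): CG² = 5/8, CG = −√(5/8)
Pairs with CG² = 3/8: (-3/2,-3/2): +√(3/8)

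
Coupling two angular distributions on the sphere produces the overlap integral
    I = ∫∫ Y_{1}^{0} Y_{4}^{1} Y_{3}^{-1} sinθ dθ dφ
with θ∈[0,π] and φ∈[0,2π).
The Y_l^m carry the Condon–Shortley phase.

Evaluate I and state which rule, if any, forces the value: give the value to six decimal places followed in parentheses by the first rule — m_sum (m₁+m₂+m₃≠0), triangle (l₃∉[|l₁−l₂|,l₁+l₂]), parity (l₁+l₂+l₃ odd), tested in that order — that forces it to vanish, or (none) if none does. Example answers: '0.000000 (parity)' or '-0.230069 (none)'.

Rules hold: Σm=0, L=8 even, 3≤3≤5.
N = 3·9·7 = 189
Δ = 2!·0!·6!/9! = 1/252
Racah Σ t=1..1: t=1:−1/36 = -1/36
⇒ 3j(1 4 3; 0 0 0)² = 4/63, sgn +1
Racah Σ t=1..1: t=1:−1/48 = -1/48
⇒ 3j(1 4 3; 0 1 -1)² = 5/84, sgn -1
4πI² = N·(3j₀)²·(3jₘ)² = 5/7
I = -1·√(0.714286/4π) = -0.23841361
No selection rule forces the value: the integral is nonzero (none).

-0.238414 (none)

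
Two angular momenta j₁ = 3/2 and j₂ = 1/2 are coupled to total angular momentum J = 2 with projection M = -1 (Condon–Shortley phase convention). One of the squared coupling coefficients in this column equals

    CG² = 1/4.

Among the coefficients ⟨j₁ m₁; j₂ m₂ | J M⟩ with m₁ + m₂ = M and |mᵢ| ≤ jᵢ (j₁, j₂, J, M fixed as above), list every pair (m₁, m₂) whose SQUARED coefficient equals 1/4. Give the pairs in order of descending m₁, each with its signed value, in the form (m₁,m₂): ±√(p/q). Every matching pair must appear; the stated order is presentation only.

(-3/2,1/2): +√(1/4)

Admissible pairs with m₁+m₂ = M = -1: (-3/2,1/2), (-1/2,-1/2)
  (m₁,m₂)=(-1/2,-1/2): CG² = 3/4, CG = +√(3/4)
  (m₁,m₂)=(-3/2,1/2): CG² = 1/4, CG = +√(1/4)   ← matches the target
Pairs with CG² = 1/4: (-3/2,1/2): +√(1/4)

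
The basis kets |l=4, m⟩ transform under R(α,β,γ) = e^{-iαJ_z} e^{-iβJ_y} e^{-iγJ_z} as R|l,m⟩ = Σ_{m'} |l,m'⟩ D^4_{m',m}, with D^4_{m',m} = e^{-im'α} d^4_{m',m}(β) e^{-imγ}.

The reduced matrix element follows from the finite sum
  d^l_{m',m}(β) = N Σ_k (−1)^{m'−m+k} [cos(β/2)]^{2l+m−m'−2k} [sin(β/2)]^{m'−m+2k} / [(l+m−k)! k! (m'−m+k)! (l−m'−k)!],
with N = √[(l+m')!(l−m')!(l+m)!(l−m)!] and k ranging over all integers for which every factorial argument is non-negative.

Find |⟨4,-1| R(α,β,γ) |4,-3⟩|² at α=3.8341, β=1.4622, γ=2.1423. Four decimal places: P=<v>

P=0.0421

Split into d^4_{-1,-3}(β=1.4622) × two z-phases.
With c≡cos(β/2)=0.744440 and s≡sin(β/2)=0.667689, N=[6·120·1·5040]^{1/2}=1904.940944
Admissible k: 0..1 (factorial args all ≥0)
  k=0: (−1)^2·1904.9409/(240)·0.7444^6·0.6677^2 = +0.602280
  k=1: (−1)^3·1904.9409/(144)·0.7444^4·0.6677^4 = -0.807487
d^4_{-1,-3}(1.4622) = +0.602280 -0.807487 = -0.205207
|D^4_{-1,-3}|² = |d^4_{-1,-3}(β)|² = (-0.205207)² = 0.042110 (the z-rotation phases have unit modulus)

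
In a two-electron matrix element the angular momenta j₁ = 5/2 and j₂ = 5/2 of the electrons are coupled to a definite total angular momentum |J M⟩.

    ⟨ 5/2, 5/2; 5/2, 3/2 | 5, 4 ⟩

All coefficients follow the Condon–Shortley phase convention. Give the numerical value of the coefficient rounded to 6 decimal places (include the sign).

+√(1/2) = +0.707107

j₁+j₂−J=0  J+j₁−j₂=5  J−j₁+j₂=5  j₁+j₂+J+1=11
(j₁±m₁, j₂±m₂, J±M) = (5,0,4,1,9,1)
P² = 4147200
sum k=0..0:
  [0] +1/2880 = 1/2880
S = 1/2880
C² = P²·S² = 1/2 ; C = +0.707107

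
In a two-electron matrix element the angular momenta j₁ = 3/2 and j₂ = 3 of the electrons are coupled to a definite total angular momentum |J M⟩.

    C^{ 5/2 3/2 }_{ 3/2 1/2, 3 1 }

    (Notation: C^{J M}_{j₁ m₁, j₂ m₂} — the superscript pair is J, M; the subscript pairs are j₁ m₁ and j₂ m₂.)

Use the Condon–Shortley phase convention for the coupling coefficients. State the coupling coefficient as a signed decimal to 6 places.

−√(7/20) = -0.591608

triangle: 2!·1!·4!/8! = 48/40320
(j±m)!: 2!·1!·4!·2!·4!·1! = 2304
prefactor² = (2J+1)·Δ·N² = 576/35
  k=0: +1/(0!·2!·1!·4!·0!·0!) = 1/48
  k=1: −1/(1!·1!·0!·3!·1!·1!) = -1/6
Σ = -7/48  ⇒  CG² = 576/35·(-7/48)² = 7/20
CG = −√(7/20) = -0.591608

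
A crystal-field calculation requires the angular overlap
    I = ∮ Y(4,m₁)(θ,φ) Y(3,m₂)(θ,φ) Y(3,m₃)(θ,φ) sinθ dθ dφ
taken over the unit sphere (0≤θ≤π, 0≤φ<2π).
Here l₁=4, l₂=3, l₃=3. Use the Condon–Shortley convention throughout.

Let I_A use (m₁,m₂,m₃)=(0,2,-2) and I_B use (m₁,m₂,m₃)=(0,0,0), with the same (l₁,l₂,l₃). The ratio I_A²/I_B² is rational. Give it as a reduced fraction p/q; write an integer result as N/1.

l's match ⇒ only the (l;m) 3-j factors differ between A and B.
A: triangle coeff Δ(4,3,3) = 1/34650; Σ_t [3,4]: t=3:−1/72 t=4:+1/576 = -7/576; (3j)²=7/198 [(4 3 3; 0 2 -2)], sign=+1
B: triangle coeff Δ(4,3,3) = 1/34650; Σ_t [1,3]: t=1:−1/72 t=2:+1/16 t=3:−1/72 = 5/144; (3j)²=2/77 [(4 3 3; 0 0 0)], sign=-1
I_A²/I_B² = (7/198)/(2/77) = 49/36

49/36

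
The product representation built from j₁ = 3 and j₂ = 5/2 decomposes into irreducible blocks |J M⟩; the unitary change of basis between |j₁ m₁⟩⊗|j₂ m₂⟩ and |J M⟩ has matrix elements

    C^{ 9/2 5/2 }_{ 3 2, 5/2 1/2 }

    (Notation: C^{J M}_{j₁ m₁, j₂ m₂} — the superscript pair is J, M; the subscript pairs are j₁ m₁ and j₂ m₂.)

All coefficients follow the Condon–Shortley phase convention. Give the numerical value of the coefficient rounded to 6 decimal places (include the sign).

+0.497468  (= +√(49/198))

j₁+j₂−J=1  J+j₁−j₂=5  J−j₁+j₂=4  j₁+j₂+J+1=11
(j₁±m₁, j₂±m₂, J±M) = (5,1,3,2,7,2)
P² = 115200/11
sum k=0..1:
  [0] +1/144 = 1/144
  [1] −1/480 = -1/480
S = 7/1440
C² = P²·S² = 49/198 ; C = +0.497468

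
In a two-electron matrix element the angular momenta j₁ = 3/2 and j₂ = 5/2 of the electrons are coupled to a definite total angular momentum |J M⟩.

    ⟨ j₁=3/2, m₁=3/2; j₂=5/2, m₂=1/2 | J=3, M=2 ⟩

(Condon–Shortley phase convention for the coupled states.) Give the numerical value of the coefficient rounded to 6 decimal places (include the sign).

√[7·1!2!4!/8! · 3!0!3!2!5!1!] = √(72)
  +(−1)^0/∏(0,1,0,3,2,1)! = 1/12  (running 1/12)
⟨..|..⟩ = √(72)·(1/12) = +0.707107

+0.707107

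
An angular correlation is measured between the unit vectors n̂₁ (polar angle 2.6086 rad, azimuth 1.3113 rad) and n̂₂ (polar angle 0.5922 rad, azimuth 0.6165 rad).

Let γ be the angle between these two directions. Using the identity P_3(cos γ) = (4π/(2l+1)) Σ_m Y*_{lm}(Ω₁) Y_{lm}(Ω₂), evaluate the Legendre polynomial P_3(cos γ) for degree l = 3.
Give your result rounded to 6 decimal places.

0.438679

Addition theorem: P_3(cos γ) = (4π/7) Σ_m Y*_{lm}(Ω₁) Y_{lm}(Ω₂), m = −3…3:
  term(m=-3) = (-0.001951, 0.003459)   from Y*(Ω₁)=(-0.038434, -0.038969), Y(Ω₂)=(-0.019963, -0.069762)
  term(m=-2) = (-0.010820, -0.059058)   from Y*(Ω₁)=(0.197331, -0.112720), Y(Ω₂)=(0.087558, -0.249270)
  term(m=-1) = (0.150553, 0.125477)   from Y*(Ω₁)=(0.114150, 0.429973), Y(Ω₂)=(0.359447, -0.254718)
  term(m=+0) = (-0.031201, -0.000000)   from Y*(Ω₁)=(-0.227916, -0.000000), Y(Ω₂)=(0.136897, 0.000000)
  term(m=+1) = (0.150553, -0.125477)   from Y*(Ω₁)=(-0.114150, 0.429973), Y(Ω₂)=(-0.359447, -0.254718)
  term(m=+2) = (-0.010820, 0.059058)   from Y*(Ω₁)=(0.197331, 0.112720), Y(Ω₂)=(0.087558, 0.249270)
  term(m=+3) = (-0.001951, -0.003459)   from Y*(Ω₁)=(0.038434, -0.038969), Y(Ω₂)=(0.019963, -0.069762)
Total Σ_m = (0.244363, -0.000000). Multiply by 1.795196: (0.438679, -0.000000). P_3(cos γ) = 0.438679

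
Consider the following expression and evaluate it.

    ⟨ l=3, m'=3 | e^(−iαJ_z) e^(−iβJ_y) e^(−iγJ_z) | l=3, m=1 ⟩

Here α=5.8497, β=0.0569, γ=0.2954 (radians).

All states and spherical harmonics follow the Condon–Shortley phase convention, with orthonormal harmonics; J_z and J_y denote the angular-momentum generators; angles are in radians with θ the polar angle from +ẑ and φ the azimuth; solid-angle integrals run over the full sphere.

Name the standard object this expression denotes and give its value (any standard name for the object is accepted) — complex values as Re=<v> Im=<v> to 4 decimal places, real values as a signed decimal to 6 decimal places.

Wigner D-matrix element, Re=0.0017 Im=0.0026

This is a Wigner D-matrix element — the rotation-matrix element ⟨l m'| R(α,β,γ) |l m⟩ in the angular-momentum basis.
Split into d^3_{3,1}(β=0.0569) × two z-phases.
c=cos(0.056900/2)=0.999595, s=sin(0.056900/2)=0.028446; N=√[720·1·24·2]=185.903201
The bounds max(0,m−m')=0 and min(l+m,l−m')=0 give 1 term
  k=0: (−1)^2·185.9032/(48)·0.9996^4·0.0284^2 = +0.003129
d^3_{3,1}(0.0569) = +0.003129
Attach z-rotation phases: D = e^{-i(3)(5.8497)}·(+0.003129)·e^{-i(1)(0.2954)} = +0.001677+0.002641i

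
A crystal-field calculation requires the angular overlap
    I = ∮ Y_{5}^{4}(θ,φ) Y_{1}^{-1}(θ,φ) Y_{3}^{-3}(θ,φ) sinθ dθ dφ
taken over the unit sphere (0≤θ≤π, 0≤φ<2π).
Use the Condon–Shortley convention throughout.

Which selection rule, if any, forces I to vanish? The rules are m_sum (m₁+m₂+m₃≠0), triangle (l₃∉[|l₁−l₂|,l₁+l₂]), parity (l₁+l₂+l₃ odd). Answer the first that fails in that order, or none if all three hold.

triangle

m₁+m₂+m₃ = 4 − 1 − 3 = 0  ✓
triangle: need |l₁−l₂| ≤ l₃ ≤ l₁+l₂ = [4,6]; l₃=3 is outside  ✗
parity: l₁+l₂+l₃ = 9 is odd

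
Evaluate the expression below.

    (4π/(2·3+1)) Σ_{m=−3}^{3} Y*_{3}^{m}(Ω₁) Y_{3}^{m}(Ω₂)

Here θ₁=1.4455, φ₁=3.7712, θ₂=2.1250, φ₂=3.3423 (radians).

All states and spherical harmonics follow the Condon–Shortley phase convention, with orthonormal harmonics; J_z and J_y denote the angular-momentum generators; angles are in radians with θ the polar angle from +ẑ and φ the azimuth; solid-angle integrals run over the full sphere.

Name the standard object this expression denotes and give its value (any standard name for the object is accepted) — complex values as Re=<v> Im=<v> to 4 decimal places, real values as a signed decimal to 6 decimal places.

This sum is the spherical-harmonic addition theorem: it equals the Legendre polynomial P_l(cos γ) of the angle γ between the two directions.
Term-by-term m-sum for l=3 (normalisation 4π/7 = 1.795196):
  m=-3: Y*=0.12742 - 0.38705j  Y=-0.21140 + 0.14529j  product 0.02930 + 0.10034j
  m=-2: Y*=0.03854 + 0.11967j  Y=-0.35797 + 0.15194j  product -0.03198 - 0.03698j
  m=-1: Y*=0.23893 + 0.17406j  Y=-0.10362 + 0.02108j  product -0.02843 - 0.01300j
  m=+0: Y*=-0.13626 + 0.00000j  Y=0.31721 + 0.00000j  product -0.04322 + 0.00000j
  m=+1: Y*=-0.23893 + 0.17406j  Y=0.10362 + 0.02108j  product -0.02843 + 0.01300j
  m=+2: Y*=0.03854 - 0.11967j  Y=-0.35797 - 0.15194j  product -0.03198 + 0.03698j
  m=+3: Y*=-0.12742 - 0.38705j  Y=0.21140 + 0.14529j  product 0.02930 - 0.10034j
Accumulated sum -0.10544 + 0.00000j; after 4π/(2l+1) scaling, -0.18929 + 0.00000j ⇒ P_3 = -0.189287

Legendre polynomial (addition theorem), -0.189287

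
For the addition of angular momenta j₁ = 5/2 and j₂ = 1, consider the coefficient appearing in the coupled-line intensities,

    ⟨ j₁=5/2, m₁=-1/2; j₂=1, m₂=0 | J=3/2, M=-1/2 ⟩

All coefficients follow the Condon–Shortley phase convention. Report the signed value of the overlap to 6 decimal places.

triangle: 2!·3!·0!/6! = 12/720
(j±m)!: 2!·3!·1!·1!·1!·2! = 24
prefactor² = (2J+1)·Δ·N² = 8/5
  k=1: −1/(1!·1!·2!·0!·1!·0!) = -1/2
Σ = -1/2  ⇒  CG² = 8/5·(-1/2)² = 2/5
CG = −√(2/5) = -0.632456

-0.632456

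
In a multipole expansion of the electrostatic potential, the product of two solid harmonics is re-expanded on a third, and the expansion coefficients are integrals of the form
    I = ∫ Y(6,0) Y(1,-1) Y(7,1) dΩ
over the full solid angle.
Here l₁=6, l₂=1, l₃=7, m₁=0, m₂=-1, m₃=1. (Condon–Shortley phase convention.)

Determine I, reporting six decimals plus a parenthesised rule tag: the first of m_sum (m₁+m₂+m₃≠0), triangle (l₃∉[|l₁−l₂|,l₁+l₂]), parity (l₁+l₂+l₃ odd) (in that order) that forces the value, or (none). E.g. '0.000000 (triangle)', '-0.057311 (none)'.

-0.185147 (none)

m-sum 0 ✓  L=14 even ✓  5≤7≤7 ✓
Π(2lᵢ+1) = 13×3×15 = 585
triangle coeff Δ(6,1,7) = 1/1365
Σ_t [0,0]: t=0:+1/518400 = 1/518400
(3j)²=7/195 [(6 1 7; 0 0 0)], sign=-1
Σ_t [0,0]: t=0:+1/1036800 = 1/1036800
(3j)²=4/195 [(6 1 7; 0 -1 1)], sign=+1
⇒ 4πI² = 28/65
I = (-1)√(28/65/(4π)) = -0.18514731
No selection rule forces the value: the integral is nonzero (none).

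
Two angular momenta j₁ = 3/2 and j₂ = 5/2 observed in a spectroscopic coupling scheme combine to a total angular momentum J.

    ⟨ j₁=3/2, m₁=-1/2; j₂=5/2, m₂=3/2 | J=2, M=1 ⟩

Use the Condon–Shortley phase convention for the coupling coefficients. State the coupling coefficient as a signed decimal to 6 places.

+√(1/42) = +0.154303

triangle: 2!*1!*3!/7! = 12/5040
(j±m)!: 1!*2!*4!*1!*3!*1! = 288
prefactor² = (2J+1)*Δ*N² = 24/7
  k=1: −1/(1!*1!*1!*3!*0!*0!) = -1/6
  k=2: +1/(2!*0!*0!*2!*1!*1!) = 1/4
Σ = 1/12  ⇒  CG² = 24/7*(1/12)² = 1/42
CG = +√(1/42) = +0.154303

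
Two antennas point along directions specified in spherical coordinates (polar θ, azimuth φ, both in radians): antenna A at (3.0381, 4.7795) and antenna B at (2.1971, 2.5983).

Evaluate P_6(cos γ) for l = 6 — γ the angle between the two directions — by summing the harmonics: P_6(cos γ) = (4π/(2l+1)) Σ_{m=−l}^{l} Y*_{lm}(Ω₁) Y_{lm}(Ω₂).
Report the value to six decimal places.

0.291451

Addition theorem: P_6(cos γ) = (4π/13) Σ_m Y*_{lm}(Ω₁) Y_{lm}(Ω₂), m = −6…6:
  m=-6: Y*=(-0.000001, -0.000000)  Y=(-0.135686, -0.016108)  product (0.000000, 0.000000)
  m=-5: Y*=(-0.000006, 0.000018)  Y=(-0.311958, 0.141236)  product (-0.000001, -0.000007)
  m=-4: Y*=(0.000387, 0.000107)  Y=(-0.242097, 0.352075)  product (-0.000131, 0.000111)
  m=-3: Y*=(0.001126, -0.005517)  Y=(-0.009345, 0.157979)  product (0.000861, 0.000229)
  m=-2: Y*=(-0.053364, -0.007206)  Y=(-0.128275, -0.243881)  product (0.005088, 0.013939)
  m=-1: Y*=(-0.021631, 0.321829)  Y=(-0.236446, -0.142793)  product (0.051070, -0.073007)
  m=+0: Y*=(0.905848, -0.000000)  Y=(0.207247, 0.000000)  product (0.187734, 0.000000)
  m=+1: Y*=(0.021631, 0.321829)  Y=(0.236446, -0.142793)  product (0.051070, 0.073007)
  m=+2: Y*=(-0.053364, 0.007206)  Y=(-0.128275, 0.243881)  product (0.005088, -0.013939)
  m=+3: Y*=(-0.001126, -0.005517)  Y=(0.009345, 0.157979)  product (0.000861, -0.000229)
  m=+4: Y*=(0.000387, -0.000107)  Y=(-0.242097, -0.352075)  product (-0.000131, -0.000111)
  m=+5: Y*=(0.000006, 0.000018)  Y=(0.311958, 0.141236)  product (-0.000001, 0.000007)
  m=+6: Y*=(-0.000001, 0.000000)  Y=(-0.135686, 0.016108)  product (0.000000, -0.000000)
Σ over m = (0.301508, 0.000000); ×(4π/13) → (0.291451, 0.000000). Real part: 0.291451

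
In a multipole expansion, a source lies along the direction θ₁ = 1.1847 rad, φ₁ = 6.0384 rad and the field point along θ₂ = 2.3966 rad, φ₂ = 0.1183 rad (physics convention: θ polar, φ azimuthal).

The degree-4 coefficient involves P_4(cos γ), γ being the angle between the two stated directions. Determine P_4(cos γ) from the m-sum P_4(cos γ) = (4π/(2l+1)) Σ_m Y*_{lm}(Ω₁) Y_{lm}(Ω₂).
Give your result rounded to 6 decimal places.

0.054497

Addition theorem: P_4(cos γ) = (4π/9) Σ_m Y*_{lm}(Ω₁) Y_{lm}(Ω₂), m = −4…4:
  term(m=-4) = +0.003601-0.030258i   from Y*(Ω₁)=+0.181778-0.270521i, Y(Ω₂)=+0.083219-0.042608i
  term(m=-3) = -0.049761+0.095224i   from Y*(Ω₁)=+0.278148-0.251110i, Y(Ω₂)=-0.268851+0.099634i
  term(m=-2) = -0.000674+0.000599i   from Y*(Ω₁)=-0.001859+0.000991i, Y(Ω₂)=+0.415922-0.100285i
  term(m=-1) = +0.057137-0.021708i   from Y*(Ω₁)=-0.321412+0.080287i, Y(Ω₂)=-0.183209+0.021775i
  term(m=+0) = +0.018424+0.000000i   from Y*(Ω₁)=-0.058227-0.000000i, Y(Ω₂)=-0.316423+0.000000i
  term(m=+1) = +0.057137+0.021708i   from Y*(Ω₁)=+0.321412+0.080287i, Y(Ω₂)=+0.183209+0.021775i
  term(m=+2) = -0.000674-0.000599i   from Y*(Ω₁)=-0.001859-0.000991i, Y(Ω₂)=+0.415922+0.100285i
  term(m=+3) = -0.049761-0.095224i   from Y*(Ω₁)=-0.278148-0.251110i, Y(Ω₂)=+0.268851+0.099634i
  term(m=+4) = +0.003601+0.030258i   from Y*(Ω₁)=+0.181778+0.270521i, Y(Ω₂)=+0.083219+0.042608i
Accumulated sum +0.039030+0.000000i; after 4π/(2l+1) scaling, +0.054497+0.000000i ⇒ P_4 = 0.054497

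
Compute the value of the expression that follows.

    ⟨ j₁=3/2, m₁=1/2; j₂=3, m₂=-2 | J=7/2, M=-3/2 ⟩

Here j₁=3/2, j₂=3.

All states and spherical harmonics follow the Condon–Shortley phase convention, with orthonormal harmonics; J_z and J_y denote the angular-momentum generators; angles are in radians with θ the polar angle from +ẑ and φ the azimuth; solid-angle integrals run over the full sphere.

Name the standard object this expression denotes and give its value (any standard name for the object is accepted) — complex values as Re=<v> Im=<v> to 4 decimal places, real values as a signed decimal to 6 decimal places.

This is a Clebsch–Gordan (vector-coupling) coefficient.
j₁+j₂−J=1  J+j₁−j₂=2  J−j₁+j₂=5  j₁+j₂+J+1=9
(j₁±m₁, j₂±m₂, J±M) = (2,1,1,5,2,5)
P² = 6400/21
sum k=0..1:
  [0] +1/24 = 1/24
  [1] −1/240 = -1/240
S = 3/80
C² = P²·S² = 3/7 ; C = +0.654654

Clebsch–Gordan coefficient, +√(3/7) ≈ +0.654654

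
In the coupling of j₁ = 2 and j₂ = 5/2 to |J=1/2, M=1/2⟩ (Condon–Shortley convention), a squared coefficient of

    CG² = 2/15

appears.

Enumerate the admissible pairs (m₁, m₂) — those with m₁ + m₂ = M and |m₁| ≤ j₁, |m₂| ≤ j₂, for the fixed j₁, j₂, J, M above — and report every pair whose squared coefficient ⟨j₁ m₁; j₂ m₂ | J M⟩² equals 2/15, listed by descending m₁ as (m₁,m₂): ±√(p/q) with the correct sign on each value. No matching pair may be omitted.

Admissible pairs with m₁+m₂ = M = 1/2: (-2,5/2), (-1,3/2), (0,1/2), (1,-1/2), (2,-3/2)
  (m₁,m₂)=(2,-3/2): CG² = 1/15, CG = +√(1/15)
  (m₁,m₂)=(1,-1/2): CG² = 2/15, CG = −√(2/15)   ← matches the target
  (m₁,m₂)=(0,1/2): CG² = 1/5, CG = +√(1/5)
  (m₁,m₂)=(-1,3/2): CG² = 4/15, CG = −√(4/15)
  (m₁,m₂)=(-2,5/2): CG² = 1/3, CG = +√(1/3)
Pairs with CG² = 2/15: (1,-1/2): −√(2/15)

(1,-1/2): −√(2/15)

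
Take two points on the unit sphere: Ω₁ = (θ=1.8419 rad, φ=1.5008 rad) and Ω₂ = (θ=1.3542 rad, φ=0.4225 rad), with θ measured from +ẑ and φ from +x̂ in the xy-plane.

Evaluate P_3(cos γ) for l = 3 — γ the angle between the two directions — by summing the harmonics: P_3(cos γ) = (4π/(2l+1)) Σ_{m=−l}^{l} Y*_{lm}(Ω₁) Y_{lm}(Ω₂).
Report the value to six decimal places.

Expand P_3 via completeness: Σ_{m} conj(Y_{3,m}) at Ω₁ times Y_{3,m} at Ω₂ —
  m=-3: Y*=(-0.077784, -0.364960)  Y=(0.116079, -0.370917)  product (-0.144399, -0.013513)
  m=-2: Y*=(0.251570, -0.035450)  Y=(0.139044, -0.156691)  product (0.029425, -0.044348)
  m=-1: Y*=(-0.013969, -0.199237)  Y=(-0.221397, 0.099535)  product (0.022924, 0.042720)
  m=+0: Y*=(0.263971, -0.000000)  Y=(-0.222075, 0.000000)  product (-0.058621, 0.000000)
  m=+1: Y*=(0.013969, -0.199237)  Y=(0.221397, 0.099535)  product (0.022924, -0.042720)
  m=+2: Y*=(0.251570, 0.035450)  Y=(0.139044, 0.156691)  product (0.029425, 0.044348)
  m=+3: Y*=(0.077784, -0.364960)  Y=(-0.116079, -0.370917)  product (-0.144399, 0.013513)
Σ over m = (-0.242723, 0.000000); ×(4π/7) → (-0.435735, 0.000000). Real part: -0.435735

-0.435735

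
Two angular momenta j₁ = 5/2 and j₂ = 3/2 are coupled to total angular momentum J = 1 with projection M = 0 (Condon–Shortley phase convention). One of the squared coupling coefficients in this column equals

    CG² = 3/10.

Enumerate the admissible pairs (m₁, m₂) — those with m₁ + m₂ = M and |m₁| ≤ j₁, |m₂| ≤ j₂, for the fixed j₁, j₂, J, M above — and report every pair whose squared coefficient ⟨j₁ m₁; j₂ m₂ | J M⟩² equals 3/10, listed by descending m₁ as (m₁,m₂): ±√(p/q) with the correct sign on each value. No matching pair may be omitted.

Admissible pairs with m₁+m₂ = M = 0: (-3/2,3/2), (-1/2,1/2), (1/2,-1/2), (3/2,-3/2)
  (m₁,m₂)=(3/2,-3/2): CG² = 1/5, CG = +√(1/5)
  (m₁,m₂)=(1/2,-1/2): CG² = 3/10, CG = −√(3/10)   ← matches the target
  (m₁,m₂)=(-1/2,1/2): CG² = 3/10, CG = +√(3/10)   ← matches the target
  (m₁,m₂)=(-3/2,3/2): CG² = 1/5, CG = −√(1/5)
Pairs with CG² = 3/10: (1/2,-1/2): −√(3/10); (-1/2,1/2): +√(3/10)

(1/2,-1/2): −√(3/10); (-1/2,1/2): +√(3/10)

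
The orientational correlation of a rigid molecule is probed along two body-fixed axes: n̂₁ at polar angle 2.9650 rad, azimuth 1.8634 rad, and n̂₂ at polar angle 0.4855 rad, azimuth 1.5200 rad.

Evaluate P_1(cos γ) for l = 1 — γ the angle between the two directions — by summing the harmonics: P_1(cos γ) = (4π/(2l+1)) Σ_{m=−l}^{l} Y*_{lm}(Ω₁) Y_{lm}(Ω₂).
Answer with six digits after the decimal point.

Addition theorem: P_1(cos γ) = (4π/3) Σ_m Y*_{lm}(Ω₁) Y_{lm}(Ω₂), m = −1…1:
  term(m=-1) = (0.009214, 0.003295)   from Y*(Ω₁)=(-0.017507, 0.058115), Y(Ω₂)=(0.008186, -0.161017)
  term(m=+0) = (-0.207861, -0.000000)   from Y*(Ω₁)=(-0.481004, -0.000000), Y(Ω₂)=(0.432140, 0.000000)
  term(m=+1) = (0.009214, -0.003295)   from Y*(Ω₁)=(0.017507, 0.058115), Y(Ω₂)=(-0.008186, -0.161017)
Σ over m = (-0.189433, 0.000000); ×(4π/3) → (-0.793494, 0.000000). Real part: -0.793494

-0.793494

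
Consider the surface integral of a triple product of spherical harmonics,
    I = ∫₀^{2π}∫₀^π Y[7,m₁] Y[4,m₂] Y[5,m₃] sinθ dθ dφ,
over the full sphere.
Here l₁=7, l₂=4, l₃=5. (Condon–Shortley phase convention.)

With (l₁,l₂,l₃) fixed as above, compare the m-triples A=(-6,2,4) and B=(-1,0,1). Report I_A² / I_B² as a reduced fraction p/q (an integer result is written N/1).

Shared (l₁,l₂,l₃)=(7,4,5): N and (l;000)² cancel in I_A²/I_B².
A: Δ = 6!·8!·2!/17! = 1/6126120; Racah Σ t=5..6: t=5:−1/4838400 t=6:+1/7257600 = -1/14515200; ⇒ 3j(7 4 5; -6 2 4)² = 3/1190, sgn +1
B: Δ = 6!·8!·2!/17! = 1/6126120; Racah Σ t=2..4: t=2:+1/138240 t=3:−1/25920 t=4:+1/55296 = -11/829440; ⇒ 3j(7 4 5; -1 0 1)² = 11/1326, sgn -1
I_A²/I_B² = (3/1190)/(11/1326) = 117/385

117/385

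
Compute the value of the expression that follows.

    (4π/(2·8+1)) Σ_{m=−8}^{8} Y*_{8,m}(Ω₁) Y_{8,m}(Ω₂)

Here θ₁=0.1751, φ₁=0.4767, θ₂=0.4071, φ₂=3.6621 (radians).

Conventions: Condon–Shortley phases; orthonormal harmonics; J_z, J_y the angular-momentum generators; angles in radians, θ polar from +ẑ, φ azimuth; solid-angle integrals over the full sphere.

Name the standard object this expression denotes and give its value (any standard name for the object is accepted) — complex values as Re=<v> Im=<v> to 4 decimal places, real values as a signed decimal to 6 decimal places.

This sum is the spherical-harmonic addition theorem: it equals the Legendre polynomial P_l(cos γ) of the angle γ between the two directions.
Term-by-term m-sum for l=8 (normalisation 4π/17 = 0.739198):
  term(m=-8) = +0.000000-0.000000i   from Y*(Ω₁)=-0.000000-0.000000i, Y(Ω₂)=-0.000162+0.000266i
  term(m=-7) = -0.000000+0.000000i   from Y*(Ω₁)=-0.000010-0.000002i, Y(Ω₂)=+0.002532-0.001390i
  term(m=-6) = +0.000002-0.000001i   from Y*(Ω₁)=-0.000137+0.000040i, Y(Ω₂)=-0.016892-0.000313i
  term(m=-5) = -0.000102+0.000023i   from Y*(Ω₁)=-0.001077+0.001020i, Y(Ω₂)=+0.060169+0.035990i
  term(m=-4) = +0.002381-0.000422i   from Y*(Ω₁)=-0.003791+0.010855i, Y(Ω₂)=-0.102891-0.183414i
  term(m=-3) = -0.028577+0.003777i   from Y*(Ω₁)=+0.009219+0.065093i, Y(Ω₂)=-0.004066+0.438435i
  term(m=-2) = +0.144491-0.012692i   from Y*(Ω₁)=+0.152540+0.214849i, Y(Ω₂)=+0.278181-0.475017i
  term(m=-1) = -0.119560+0.005241i   from Y*(Ω₁)=+0.575966+0.297442i, Y(Ω₂)=-0.160167+0.091813i
  term(m=+0) = -0.266816+0.000000i   from Y*(Ω₁)=+0.603845-0.000000i, Y(Ω₂)=-0.441861+0.000000i
  term(m=+1) = -0.119560-0.005241i   from Y*(Ω₁)=-0.575966+0.297442i, Y(Ω₂)=+0.160167+0.091813i
  term(m=+2) = +0.144491+0.012692i   from Y*(Ω₁)=+0.152540-0.214849i, Y(Ω₂)=+0.278181+0.475017i
  term(m=+3) = -0.028577-0.003777i   from Y*(Ω₁)=-0.009219+0.065093i, Y(Ω₂)=+0.004066+0.438435i
  term(m=+4) = +0.002381+0.000422i   from Y*(Ω₁)=-0.003791-0.010855i, Y(Ω₂)=-0.102891+0.183414i
  term(m=+5) = -0.000102-0.000023i   from Y*(Ω₁)=+0.001077+0.001020i, Y(Ω₂)=-0.060169+0.035990i
  term(m=+6) = +0.000002+0.000001i   from Y*(Ω₁)=-0.000137-0.000040i, Y(Ω₂)=-0.016892+0.000313i
  term(m=+7) = -0.000000-0.000000i   from Y*(Ω₁)=+0.000010-0.000002i, Y(Ω₂)=-0.002532-0.001390i
  term(m=+8) = +0.000000+0.000000i   from Y*(Ω₁)=-0.000000+0.000000i, Y(Ω₂)=-0.000162-0.000266i
Σ over m = -0.269544+0.000000i; ×(4π/17) → -0.199246+0.000000i. Real part: -0.199246

Legendre polynomial (addition theorem), -0.199246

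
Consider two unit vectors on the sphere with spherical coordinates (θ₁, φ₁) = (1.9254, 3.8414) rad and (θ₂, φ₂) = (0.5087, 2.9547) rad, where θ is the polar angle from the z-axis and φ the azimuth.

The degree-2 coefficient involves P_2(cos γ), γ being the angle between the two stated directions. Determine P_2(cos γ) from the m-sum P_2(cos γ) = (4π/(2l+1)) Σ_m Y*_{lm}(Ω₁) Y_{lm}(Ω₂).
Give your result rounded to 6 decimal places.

Addition theorem: P_2(cos γ) = (4π/5) Σ_m Y*_{lm}(Ω₁) Y_{lm}(Ω₂), m = −2…2:
  m=-2: Y*=0.05787 + 0.33474j  Y=0.08530 + 0.03346j  product -0.00626 + 0.03049j
  m=-1: Y*=0.19243 + 0.16202j  Y=-0.32290 - 0.06106j  product -0.05224 - 0.06407j
  m=+0: Y*=-0.20132 + 0.00000j  Y=0.40634 + 0.00000j  product -0.08180 + 0.00000j
  m=+1: Y*=-0.19243 + 0.16202j  Y=0.32290 - 0.06106j  product -0.05224 + 0.06407j
  m=+2: Y*=0.05787 - 0.33474j  Y=0.08530 - 0.03346j  product -0.00626 - 0.03049j
Total Σ_m = -0.19882 + 0.00000j. Multiply by 2.513274: -0.49968 + 0.00000j. P_2(cos γ) = -0.499680

-0.499680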